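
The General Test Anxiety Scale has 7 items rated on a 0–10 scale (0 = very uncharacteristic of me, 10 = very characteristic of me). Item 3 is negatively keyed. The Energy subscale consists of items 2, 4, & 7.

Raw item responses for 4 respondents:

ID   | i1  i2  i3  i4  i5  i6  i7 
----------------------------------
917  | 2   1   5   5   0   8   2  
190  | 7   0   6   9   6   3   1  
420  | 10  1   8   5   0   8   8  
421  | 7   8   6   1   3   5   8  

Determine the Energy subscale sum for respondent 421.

17

Respondent 421 raw: 7, 8, 6, 1, 3, 5, 8.
Energy items: 2, 4, 7.
Reverse-coded (reverse-coded value = 10 − response):
  item 2: 8
  item 4: 1
  item 7: 8
Sum = 8 + 1 + 8 = 17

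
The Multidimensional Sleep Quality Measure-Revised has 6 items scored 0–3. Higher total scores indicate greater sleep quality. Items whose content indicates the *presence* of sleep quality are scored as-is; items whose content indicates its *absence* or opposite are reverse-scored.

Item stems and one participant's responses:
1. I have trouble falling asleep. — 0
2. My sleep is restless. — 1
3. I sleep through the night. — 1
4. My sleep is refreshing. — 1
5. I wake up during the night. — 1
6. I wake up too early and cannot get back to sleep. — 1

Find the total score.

Items 1, 2, 5, 6 describe the absence/opposite of sleep quality → reverse-score.
on a 0–3 scale, reversed = 3 − raw.
  item 1: 3 − 0 = 3
  item 2: 3 − 1 = 2
  item 3: 1
  item 4: 1
  item 5: 3 − 1 = 2
  item 6: 3 − 1 = 2
Total = 3 + 2 + 1 + 1 + 2 + 2 = 11

11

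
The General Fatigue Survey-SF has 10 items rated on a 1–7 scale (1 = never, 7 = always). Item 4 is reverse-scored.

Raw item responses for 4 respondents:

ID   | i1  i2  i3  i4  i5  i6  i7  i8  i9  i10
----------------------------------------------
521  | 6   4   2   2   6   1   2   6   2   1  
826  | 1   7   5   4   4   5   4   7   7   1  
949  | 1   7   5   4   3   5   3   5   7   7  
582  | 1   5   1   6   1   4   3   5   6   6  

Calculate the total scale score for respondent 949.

Respondent 949 raw: 1, 7, 5, 4, 3, 5, 3, 5, 7, 7.
Reverse-coded (reverse-coded value = 8 − response):
  item 1: 1
  item 2: 7
  item 3: 5
  item 4: 8 − 4 = 4
  item 5: 3
  item 6: 5
  item 7: 3
  item 8: 5
  item 9: 7
  item 10: 7
Sum = 1 + 7 + 5 + 4 + 3 + 5 + 3 + 5 + 7 + 7 = 47

47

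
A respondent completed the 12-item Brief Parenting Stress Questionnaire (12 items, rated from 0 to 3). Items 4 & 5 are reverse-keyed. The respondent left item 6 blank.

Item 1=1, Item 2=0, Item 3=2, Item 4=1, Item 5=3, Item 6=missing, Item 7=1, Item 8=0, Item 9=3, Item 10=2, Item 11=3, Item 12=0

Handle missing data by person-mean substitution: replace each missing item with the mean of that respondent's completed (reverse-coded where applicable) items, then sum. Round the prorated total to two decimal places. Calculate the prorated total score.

15.27

Reverse-coded (on a 0–3 scale, reversed = 3 − raw):
  item 4: 3 − 1 = 2
  item 5: 3 − 3 = 0
Completed scored items (11 of 12): 1, 0, 2, 2, 0, 1, 0, 3, 2, 3, 0; sum = 14.
Person mean = 14 / 11 ≈ 1.2727
Prorated total = (14 / 11) × 12 = 15.27 (to 2 dp)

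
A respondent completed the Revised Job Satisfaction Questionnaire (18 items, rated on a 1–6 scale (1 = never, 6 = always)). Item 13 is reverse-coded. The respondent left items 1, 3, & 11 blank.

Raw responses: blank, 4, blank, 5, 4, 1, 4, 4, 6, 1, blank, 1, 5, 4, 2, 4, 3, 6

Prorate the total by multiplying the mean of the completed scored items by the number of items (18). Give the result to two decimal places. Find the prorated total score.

Reverse-coded (reversed = (1+6) − raw = 7 − raw):
  item 13: 7 − 5 = 2
Completed scored items (15 of 18): 4, 5, 4, 1, 4, 4, 6, 1, 1, 2, 4, 2, 4, 3, 6; sum = 51.
Person mean = 51 / 15 ≈ 3.4000
Prorated total = (51 / 15) × 18 = 61.20 (to 2 dp)

61.20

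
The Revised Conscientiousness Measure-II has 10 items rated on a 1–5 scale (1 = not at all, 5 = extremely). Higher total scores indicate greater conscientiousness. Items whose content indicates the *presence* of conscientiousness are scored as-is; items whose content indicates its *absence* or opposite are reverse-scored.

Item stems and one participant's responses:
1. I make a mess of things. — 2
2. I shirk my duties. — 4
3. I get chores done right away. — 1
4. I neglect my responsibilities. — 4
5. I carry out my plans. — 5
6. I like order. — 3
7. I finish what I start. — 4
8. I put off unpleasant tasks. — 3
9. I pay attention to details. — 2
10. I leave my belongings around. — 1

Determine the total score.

Items 1, 2, 4, 8, 10 describe the absence/opposite of conscientiousness → reverse-score.
on a 1–5 scale, reversed = 6 − raw.
  item 1: 6 − 2 = 4
  item 2: 6 − 4 = 2
  item 3: 1
  item 4: 6 − 4 = 2
  item 5: 5
  item 6: 3
  item 7: 4
  item 8: 6 − 3 = 3
  item 9: 2
  item 10: 6 − 1 = 5
Total = 4 + 2 + 1 + 2 + 5 + 3 + 4 + 3 + 2 + 5 = 31

31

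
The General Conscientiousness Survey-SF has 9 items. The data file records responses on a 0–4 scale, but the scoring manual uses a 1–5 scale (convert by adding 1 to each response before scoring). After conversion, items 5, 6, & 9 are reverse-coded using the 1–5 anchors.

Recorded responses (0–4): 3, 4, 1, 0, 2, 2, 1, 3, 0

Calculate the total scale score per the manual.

29

Convert to 1–5: 4, 5, 2, 1, 3, 3, 2, 4, 1
Reverse-coded (reverse-coded value = 6 − response):
  item 5: 6 − 3 = 3
  item 6: 6 − 3 = 3
  item 9: 6 − 1 = 5
Scored: 4, 5, 2, 1, 3, 3, 2, 4, 5
Total = 29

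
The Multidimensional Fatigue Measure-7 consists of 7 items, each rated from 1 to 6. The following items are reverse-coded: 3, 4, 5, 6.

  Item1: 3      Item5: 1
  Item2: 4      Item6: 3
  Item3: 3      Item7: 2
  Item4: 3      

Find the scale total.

27

Apply reverse scoring (reverse-coded value = 7 − response):
  item 3: 7 − 3 = 4
  item 4: 7 − 3 = 4
  item 5: 7 − 1 = 6
  item 6: 7 − 3 = 4
Scored responses: 3, 4, 4, 4, 6, 4, 2
Total = 3 + 4 + 4 + 4 + 6 + 4 + 2 = 27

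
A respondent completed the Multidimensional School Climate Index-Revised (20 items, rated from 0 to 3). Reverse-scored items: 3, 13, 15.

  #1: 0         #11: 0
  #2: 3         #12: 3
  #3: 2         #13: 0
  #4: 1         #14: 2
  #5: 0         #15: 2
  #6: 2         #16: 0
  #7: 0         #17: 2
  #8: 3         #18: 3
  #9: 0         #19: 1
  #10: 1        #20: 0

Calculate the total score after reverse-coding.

Raw sum = 25. Reverse-scored items: 3, 13, 15; their raw sum = 4.
Each reversal replaces raw with 3 − raw, changing the total by 3 − 2·raw per item.
Total = 25 + 3·3 − 2·4 = 25 + 9 − 8 = 26

26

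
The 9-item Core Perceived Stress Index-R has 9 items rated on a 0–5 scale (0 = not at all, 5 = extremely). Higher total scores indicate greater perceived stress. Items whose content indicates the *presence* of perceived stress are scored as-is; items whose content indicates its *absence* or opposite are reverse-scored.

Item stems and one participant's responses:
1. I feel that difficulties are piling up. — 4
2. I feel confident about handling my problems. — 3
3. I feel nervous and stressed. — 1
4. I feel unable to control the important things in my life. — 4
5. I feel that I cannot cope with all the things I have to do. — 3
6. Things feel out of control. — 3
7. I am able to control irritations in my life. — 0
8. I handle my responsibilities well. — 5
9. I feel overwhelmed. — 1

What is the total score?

23

Items 2, 7, 8 describe the absence/opposite of perceived stress → reverse-score.
reversed = (0+5) − raw = 5 − raw.
  item 1: 4
  item 2: 5 − 3 = 2
  item 3: 1
  item 4: 4
  item 5: 3
  item 6: 3
  item 7: 5 − 0 = 5
  item 8: 5 − 5 = 0
  item 9: 1
Total = 4 + 2 + 1 + 4 + 3 + 3 + 5 + 0 + 1 = 23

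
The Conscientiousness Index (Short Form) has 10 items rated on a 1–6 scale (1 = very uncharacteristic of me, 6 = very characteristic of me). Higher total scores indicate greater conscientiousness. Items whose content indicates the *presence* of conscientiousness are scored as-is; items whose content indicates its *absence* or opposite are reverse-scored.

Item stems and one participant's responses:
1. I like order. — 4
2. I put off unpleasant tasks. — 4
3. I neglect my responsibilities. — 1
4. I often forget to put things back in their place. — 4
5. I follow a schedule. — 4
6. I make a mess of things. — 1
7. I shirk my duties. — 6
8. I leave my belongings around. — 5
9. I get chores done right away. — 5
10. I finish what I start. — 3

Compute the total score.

Items 2, 3, 4, 6, 7, 8 describe the absence/opposite of conscientiousness → reverse-score.
on a 1–6 scale, reversed = 7 − raw.
  item 1: 4
  item 2: 7 − 4 = 3
  item 3: 7 − 1 = 6
  item 4: 7 − 4 = 3
  item 5: 4
  item 6: 7 − 1 = 6
  item 7: 7 − 6 = 1
  item 8: 7 − 5 = 2
  item 9: 5
  item 10: 3
Total = 4 + 3 + 6 + 3 + 4 + 6 + 1 + 2 + 5 + 3 = 37

37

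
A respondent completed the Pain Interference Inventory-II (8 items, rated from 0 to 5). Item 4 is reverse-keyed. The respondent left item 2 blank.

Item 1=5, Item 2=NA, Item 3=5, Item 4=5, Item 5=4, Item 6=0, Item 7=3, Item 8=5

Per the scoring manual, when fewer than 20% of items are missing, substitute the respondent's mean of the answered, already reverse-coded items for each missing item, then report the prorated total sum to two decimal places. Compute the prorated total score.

Reverse-coded (on a 0–5 scale, reversed = 5 − raw):
  item 4: 5 − 5 = 0
Completed scored items (7 of 8): 5, 5, 0, 4, 0, 3, 5; sum = 22.
Person mean = 22 / 7 ≈ 3.1429
Prorated total = (22 / 7) × 8 = 25.14 (to 2 dp)

25.14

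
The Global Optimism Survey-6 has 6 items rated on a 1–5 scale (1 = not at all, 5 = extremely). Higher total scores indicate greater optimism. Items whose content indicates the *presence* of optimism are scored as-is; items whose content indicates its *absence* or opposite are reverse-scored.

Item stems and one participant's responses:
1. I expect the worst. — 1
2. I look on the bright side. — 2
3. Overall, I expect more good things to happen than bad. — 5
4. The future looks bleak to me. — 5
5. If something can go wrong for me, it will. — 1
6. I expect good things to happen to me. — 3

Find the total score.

21

Items 1, 4, 5 describe the absence/opposite of optimism → reverse-score.
reversed = (1+5) − raw = 6 − raw.
  item 1: 6 − 1 = 5
  item 2: 2
  item 3: 5
  item 4: 6 − 5 = 1
  item 5: 6 − 1 = 5
  item 6: 3
Total = 5 + 2 + 5 + 1 + 5 + 3 = 21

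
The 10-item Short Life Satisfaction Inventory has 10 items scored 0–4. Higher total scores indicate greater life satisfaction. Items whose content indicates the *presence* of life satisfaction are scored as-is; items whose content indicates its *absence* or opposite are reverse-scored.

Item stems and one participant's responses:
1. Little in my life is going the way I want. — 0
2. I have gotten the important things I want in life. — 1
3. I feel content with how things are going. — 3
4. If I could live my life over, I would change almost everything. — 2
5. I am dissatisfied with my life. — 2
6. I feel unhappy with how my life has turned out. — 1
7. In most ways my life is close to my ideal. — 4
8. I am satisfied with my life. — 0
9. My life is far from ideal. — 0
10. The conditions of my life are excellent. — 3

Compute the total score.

Items 1, 4, 5, 6, 9 describe the absence/opposite of life satisfaction → reverse-score.
reverse-coded value = 4 − response.
  item 1: 4 − 0 = 4
  item 2: 1
  item 3: 3
  item 4: 4 − 2 = 2
  item 5: 4 − 2 = 2
  item 6: 4 − 1 = 3
  item 7: 4
  item 8: 0
  item 9: 4 − 0 = 4
  item 10: 3
Total = 4 + 1 + 3 + 2 + 2 + 3 + 4 + 0 + 4 + 3 = 26

26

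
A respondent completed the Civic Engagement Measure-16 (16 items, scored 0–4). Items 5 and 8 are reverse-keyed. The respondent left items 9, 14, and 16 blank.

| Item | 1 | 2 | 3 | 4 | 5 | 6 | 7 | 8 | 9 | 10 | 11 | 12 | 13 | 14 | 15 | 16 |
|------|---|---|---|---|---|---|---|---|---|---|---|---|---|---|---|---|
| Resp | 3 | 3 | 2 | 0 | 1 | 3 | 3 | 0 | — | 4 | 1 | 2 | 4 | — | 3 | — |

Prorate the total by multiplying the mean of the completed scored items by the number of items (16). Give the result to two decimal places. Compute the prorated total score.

Reverse-coded (on a 0–4 scale, reversed = 4 − raw):
  item 5: 4 − 1 = 3
  item 8: 4 − 0 = 4
Completed scored items (13 of 16): 3, 3, 2, 0, 3, 3, 3, 4, 4, 1, 2, 4, 3; sum = 35.
Person mean = 35 / 13 ≈ 2.6923
Prorated total = (35 / 13) × 16 = 43.08 (to 2 dp)

43.08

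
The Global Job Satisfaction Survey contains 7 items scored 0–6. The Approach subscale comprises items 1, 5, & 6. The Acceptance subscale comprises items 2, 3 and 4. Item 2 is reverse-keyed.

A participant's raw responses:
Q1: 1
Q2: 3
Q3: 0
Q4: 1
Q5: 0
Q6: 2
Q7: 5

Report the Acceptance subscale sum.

Acceptance items: 2, 3, 4.
Of these, item 2 is reverse-keyed; reverse-coded value = 6 − response.
  item 2: 6 − 3 = 3
  item 3: 0
  item 4: 1
Sum = 3 + 0 + 1 = 4

4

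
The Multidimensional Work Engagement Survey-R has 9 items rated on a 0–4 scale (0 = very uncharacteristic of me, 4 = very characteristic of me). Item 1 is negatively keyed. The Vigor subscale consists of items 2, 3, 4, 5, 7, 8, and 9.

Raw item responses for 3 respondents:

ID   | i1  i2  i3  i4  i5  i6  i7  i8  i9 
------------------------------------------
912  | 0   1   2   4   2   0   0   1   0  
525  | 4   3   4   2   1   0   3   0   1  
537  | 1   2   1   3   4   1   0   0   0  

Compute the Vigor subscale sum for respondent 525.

Respondent 525 raw: 4, 3, 4, 2, 1, 0, 3, 0, 1.
Vigor items: 2, 3, 4, 5, 7, 8, 9.
Reverse-coded (reverse-coded value = 4 − response):
  item 2: 3
  item 3: 4
  item 4: 2
  item 5: 1
  item 7: 3
  item 8: 0
  item 9: 1
Sum = 3 + 4 + 2 + 1 + 3 + 0 + 1 = 14

14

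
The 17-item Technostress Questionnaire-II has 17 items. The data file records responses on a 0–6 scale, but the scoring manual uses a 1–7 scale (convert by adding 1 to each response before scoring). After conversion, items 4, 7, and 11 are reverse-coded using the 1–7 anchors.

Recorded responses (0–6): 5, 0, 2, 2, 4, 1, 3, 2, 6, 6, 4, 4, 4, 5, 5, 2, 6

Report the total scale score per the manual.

78

Convert to 1–7: 6, 1, 3, 3, 5, 2, 4, 3, 7, 7, 5, 5, 5, 6, 6, 3, 7
Reverse-coded (reverse-coded value = 8 − response):
  item 4: 8 − 3 = 5
  item 7: 8 − 4 = 4
  item 11: 8 − 5 = 3
Scored: 6, 1, 3, 5, 5, 2, 4, 3, 7, 7, 3, 5, 5, 6, 6, 3, 7
Total = 78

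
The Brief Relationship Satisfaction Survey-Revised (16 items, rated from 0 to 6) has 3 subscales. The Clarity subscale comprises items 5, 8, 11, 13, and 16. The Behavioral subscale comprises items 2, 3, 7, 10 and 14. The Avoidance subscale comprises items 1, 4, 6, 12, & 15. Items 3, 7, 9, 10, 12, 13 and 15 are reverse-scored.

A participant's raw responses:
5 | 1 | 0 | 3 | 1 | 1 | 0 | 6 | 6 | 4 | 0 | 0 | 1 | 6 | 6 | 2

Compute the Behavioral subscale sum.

21

Behavioral items: 2, 3, 7, 10, 14.
Of these, items 3, 7, and 10 are reverse-scored; reversed = (0+6) − raw = 6 − raw.
  item 2: 1
  item 3: 6 − 0 = 6
  item 7: 6 − 0 = 6
  item 10: 6 − 4 = 2
  item 14: 6
Sum = 1 + 6 + 6 + 2 + 6 = 21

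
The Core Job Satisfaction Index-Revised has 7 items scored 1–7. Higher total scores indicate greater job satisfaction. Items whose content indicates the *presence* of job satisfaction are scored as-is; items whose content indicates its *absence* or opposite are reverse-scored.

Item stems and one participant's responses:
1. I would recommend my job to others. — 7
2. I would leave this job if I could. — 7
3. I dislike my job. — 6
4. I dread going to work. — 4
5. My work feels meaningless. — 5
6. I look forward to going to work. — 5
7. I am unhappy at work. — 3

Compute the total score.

Items 2, 3, 4, 5, 7 describe the absence/opposite of job satisfaction → reverse-score.
on a 1–7 scale, reversed = 8 − raw.
  item 1: 7
  item 2: 8 − 7 = 1
  item 3: 8 − 6 = 2
  item 4: 8 − 4 = 4
  item 5: 8 − 5 = 3
  item 6: 5
  item 7: 8 − 3 = 5
Total = 7 + 1 + 2 + 4 + 3 + 5 + 5 = 27

27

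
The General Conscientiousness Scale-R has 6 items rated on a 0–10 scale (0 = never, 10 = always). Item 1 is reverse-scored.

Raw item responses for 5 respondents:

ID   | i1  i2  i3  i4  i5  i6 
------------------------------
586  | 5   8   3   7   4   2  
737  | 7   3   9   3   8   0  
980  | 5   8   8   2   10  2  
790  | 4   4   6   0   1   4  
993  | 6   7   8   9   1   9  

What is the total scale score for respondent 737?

26

Respondent 737 raw: 7, 3, 9, 3, 8, 0.
Reverse-coded (reversed = (0+10) − raw = 10 − raw):
  item 1: 10 − 7 = 3
  item 2: 3
  item 3: 9
  item 4: 3
  item 5: 8
  item 6: 0
Sum = 3 + 3 + 9 + 3 + 8 + 0 = 26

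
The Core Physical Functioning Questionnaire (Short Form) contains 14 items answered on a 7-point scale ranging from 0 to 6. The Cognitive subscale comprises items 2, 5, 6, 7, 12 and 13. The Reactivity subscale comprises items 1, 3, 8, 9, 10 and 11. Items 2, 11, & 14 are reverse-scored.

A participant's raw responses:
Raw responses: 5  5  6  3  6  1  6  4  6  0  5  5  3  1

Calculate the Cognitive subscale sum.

Cognitive items: 2, 5, 6, 7, 12, 13.
Of these, item 2 is reverse-scored; reversed = (0+6) − raw = 6 − raw.
  item 2: 6 − 5 = 1
  item 5: 6
  item 6: 1
  item 7: 6
  item 12: 5
  item 13: 3
Sum = 1 + 6 + 1 + 6 + 5 + 3 = 22

22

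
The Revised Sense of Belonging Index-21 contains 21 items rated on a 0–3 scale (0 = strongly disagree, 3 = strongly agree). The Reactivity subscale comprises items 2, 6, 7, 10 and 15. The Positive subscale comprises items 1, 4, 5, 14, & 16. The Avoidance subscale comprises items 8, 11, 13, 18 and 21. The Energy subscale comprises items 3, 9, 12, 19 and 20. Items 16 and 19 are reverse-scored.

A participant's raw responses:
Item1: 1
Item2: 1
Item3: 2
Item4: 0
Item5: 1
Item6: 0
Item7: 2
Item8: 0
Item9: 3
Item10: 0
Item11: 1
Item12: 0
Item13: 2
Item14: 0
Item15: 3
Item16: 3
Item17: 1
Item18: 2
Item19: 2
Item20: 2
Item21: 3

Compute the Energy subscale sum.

8

Energy items: 3, 9, 12, 19, 20.
Of these, item 19 is reverse-scored; on a 0–3 scale, reversed = 3 − raw.
  item 3: 2
  item 9: 3
  item 12: 0
  item 19: 3 − 2 = 1
  item 20: 2
Sum = 2 + 3 + 0 + 1 + 2 = 8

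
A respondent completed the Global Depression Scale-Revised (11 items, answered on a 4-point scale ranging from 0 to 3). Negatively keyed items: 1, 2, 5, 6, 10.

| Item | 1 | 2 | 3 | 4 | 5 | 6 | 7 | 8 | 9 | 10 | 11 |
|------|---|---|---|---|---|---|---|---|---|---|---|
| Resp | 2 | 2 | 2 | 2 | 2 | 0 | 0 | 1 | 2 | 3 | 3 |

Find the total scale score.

Negatively keyed items use 3 − raw:
  item 1: 3 − 2 = 1
  item 2: 3 − 2 = 1
  item 5: 3 − 2 = 1
  item 6: 3 − 0 = 3
  item 10: 3 − 3 = 0
Scored items: 1, 1, 2, 2, 1, 3, 0, 1, 2, 0, 3
Total = 1 + 1 + 2 + 2 + 1 + 3 + 0 + 1 + 2 + 0 + 3 = 16

16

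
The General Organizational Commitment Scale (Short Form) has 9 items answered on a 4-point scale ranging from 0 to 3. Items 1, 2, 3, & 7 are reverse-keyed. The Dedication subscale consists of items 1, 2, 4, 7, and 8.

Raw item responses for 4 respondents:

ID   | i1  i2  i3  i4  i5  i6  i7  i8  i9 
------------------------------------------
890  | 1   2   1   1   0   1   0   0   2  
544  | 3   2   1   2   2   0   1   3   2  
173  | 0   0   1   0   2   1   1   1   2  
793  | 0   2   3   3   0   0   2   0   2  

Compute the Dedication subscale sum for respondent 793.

8

Respondent 793 raw: 0, 2, 3, 3, 0, 0, 2, 0, 2.
Dedication items: 1, 2, 4, 7, 8.
Reverse-coded (on a 0–3 scale, reversed = 3 − raw):
  item 1: 3 − 0 = 3
  item 2: 3 − 2 = 1
  item 4: 3
  item 7: 3 − 2 = 1
  item 8: 0
Sum = 3 + 1 + 3 + 1 + 0 = 8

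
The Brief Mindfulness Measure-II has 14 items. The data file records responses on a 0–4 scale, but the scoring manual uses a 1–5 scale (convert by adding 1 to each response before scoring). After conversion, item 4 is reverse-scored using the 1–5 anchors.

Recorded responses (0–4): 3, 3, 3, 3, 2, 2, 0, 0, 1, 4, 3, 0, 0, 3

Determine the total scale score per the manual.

39

Convert to 1–5: 4, 4, 4, 4, 3, 3, 1, 1, 2, 5, 4, 1, 1, 4
Reverse-coded (reverse-coded value = 6 − response):
  item 4: 6 − 4 = 2
Scored: 4, 4, 4, 2, 3, 3, 1, 1, 2, 5, 4, 1, 1, 4
Total = 39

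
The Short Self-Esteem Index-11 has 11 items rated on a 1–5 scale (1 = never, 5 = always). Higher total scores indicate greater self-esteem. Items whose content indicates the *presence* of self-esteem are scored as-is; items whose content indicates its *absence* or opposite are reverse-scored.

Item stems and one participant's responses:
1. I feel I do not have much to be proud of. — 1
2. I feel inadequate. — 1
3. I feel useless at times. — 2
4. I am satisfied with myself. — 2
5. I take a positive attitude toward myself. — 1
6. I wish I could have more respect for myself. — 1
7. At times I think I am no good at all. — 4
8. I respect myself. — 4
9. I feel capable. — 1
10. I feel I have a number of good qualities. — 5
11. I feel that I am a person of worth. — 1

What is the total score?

Items 1, 2, 3, 6, 7 describe the absence/opposite of self-esteem → reverse-score.
reversed = (1+5) − raw = 6 − raw.
  item 1: 6 − 1 = 5
  item 2: 6 − 1 = 5
  item 3: 6 − 2 = 4
  item 4: 2
  item 5: 1
  item 6: 6 − 1 = 5
  item 7: 6 − 4 = 2
  item 8: 4
  item 9: 1
  item 10: 5
  item 11: 1
Total = 5 + 5 + 4 + 2 + 1 + 5 + 2 + 4 + 1 + 5 + 1 = 35

35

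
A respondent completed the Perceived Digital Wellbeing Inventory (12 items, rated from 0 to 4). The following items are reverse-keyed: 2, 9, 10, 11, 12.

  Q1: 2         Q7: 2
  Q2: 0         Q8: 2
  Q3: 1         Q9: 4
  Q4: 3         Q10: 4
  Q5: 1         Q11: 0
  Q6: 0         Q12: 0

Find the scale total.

Reverse-keyed items use 4 − raw:
  item 2: 4 − 0 = 4
  item 9: 4 − 4 = 0
  item 10: 4 − 4 = 0
  item 11: 4 − 0 = 4
  item 12: 4 − 0 = 4
Scored items: 2, 4, 1, 3, 1, 0, 2, 2, 0, 0, 4, 4
Total = 2 + 4 + 1 + 3 + 1 + 0 + 2 + 2 + 0 + 0 + 4 + 4 = 23

23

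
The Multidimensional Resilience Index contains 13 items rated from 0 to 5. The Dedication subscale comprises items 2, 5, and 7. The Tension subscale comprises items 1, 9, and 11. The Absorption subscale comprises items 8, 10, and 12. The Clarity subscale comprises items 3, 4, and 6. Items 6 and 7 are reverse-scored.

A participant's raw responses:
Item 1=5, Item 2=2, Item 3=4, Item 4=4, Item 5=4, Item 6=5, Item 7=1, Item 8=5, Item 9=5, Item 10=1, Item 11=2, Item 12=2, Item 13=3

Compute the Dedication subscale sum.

Dedication items: 2, 5, 7.
Of these, item 7 is reverse-scored; reverse-coded value = 5 − response.
  item 2: 2
  item 5: 4
  item 7: 5 − 1 = 4
Sum = 2 + 4 + 4 = 10

10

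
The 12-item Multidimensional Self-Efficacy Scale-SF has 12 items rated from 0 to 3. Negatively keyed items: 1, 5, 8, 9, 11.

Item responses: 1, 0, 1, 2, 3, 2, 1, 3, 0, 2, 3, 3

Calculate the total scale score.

Raw sum = 21. Negatively keyed items: 1, 5, 8, 9, 11; their raw sum = 10.
Each reversal replaces raw with 3 − raw, changing the total by 3 − 2·raw per item.
Total = 21 + 5·3 − 2·10 = 21 + 15 − 20 = 16

16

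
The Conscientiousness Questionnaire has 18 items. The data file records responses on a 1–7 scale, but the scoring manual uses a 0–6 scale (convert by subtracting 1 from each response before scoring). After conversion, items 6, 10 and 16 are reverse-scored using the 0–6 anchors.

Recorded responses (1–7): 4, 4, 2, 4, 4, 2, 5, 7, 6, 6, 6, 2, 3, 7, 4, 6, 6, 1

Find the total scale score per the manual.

57

Convert to 0–6: 3, 3, 1, 3, 3, 1, 4, 6, 5, 5, 5, 1, 2, 6, 3, 5, 5, 0
Reverse-coded (on a 0–6 scale, reversed = 6 − raw):
  item 6: 6 − 1 = 5
  item 10: 6 − 5 = 1
  item 16: 6 − 5 = 1
Scored: 3, 3, 1, 3, 3, 5, 4, 6, 5, 1, 5, 1, 2, 6, 3, 1, 5, 0
Total = 57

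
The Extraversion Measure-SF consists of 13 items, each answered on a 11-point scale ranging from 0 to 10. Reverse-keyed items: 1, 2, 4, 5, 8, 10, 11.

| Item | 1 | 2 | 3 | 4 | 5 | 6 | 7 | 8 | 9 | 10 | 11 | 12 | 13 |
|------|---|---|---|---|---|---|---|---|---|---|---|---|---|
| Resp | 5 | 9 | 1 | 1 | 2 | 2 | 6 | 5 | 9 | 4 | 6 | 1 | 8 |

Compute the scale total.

65

Reverse-coded items (on a 0–10 scale, reversed = 10 − raw):
  item 1: 10 − 5 = 5
  item 2: 10 − 9 = 1
  item 4: 10 − 1 = 9
  item 5: 10 − 2 = 8
  item 8: 10 − 5 = 5
  item 10: 10 − 4 = 6
  item 11: 10 − 6 = 4
Scored responses: 5, 1, 1, 9, 8, 2, 6, 5, 9, 6, 4, 1, 8
Total = 5 + 1 + 1 + 9 + 8 + 2 + 6 + 5 + 9 + 6 + 4 + 1 + 8 = 65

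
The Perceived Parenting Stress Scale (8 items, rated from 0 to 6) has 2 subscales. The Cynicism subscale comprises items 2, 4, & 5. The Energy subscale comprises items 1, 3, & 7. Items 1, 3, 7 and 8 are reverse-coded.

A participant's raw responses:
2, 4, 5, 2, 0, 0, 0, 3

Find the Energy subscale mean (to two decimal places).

3.67

Energy items: 1, 3, 7.
Of these, items 1, 3 and 7 are reverse-coded; reversed = (0+6) − raw = 6 − raw.
  item 1: 6 − 2 = 4
  item 3: 6 − 5 = 1
  item 7: 6 − 0 = 6
Sum = 4 + 1 + 6 = 11
Mean = 11 / 3 = 3.67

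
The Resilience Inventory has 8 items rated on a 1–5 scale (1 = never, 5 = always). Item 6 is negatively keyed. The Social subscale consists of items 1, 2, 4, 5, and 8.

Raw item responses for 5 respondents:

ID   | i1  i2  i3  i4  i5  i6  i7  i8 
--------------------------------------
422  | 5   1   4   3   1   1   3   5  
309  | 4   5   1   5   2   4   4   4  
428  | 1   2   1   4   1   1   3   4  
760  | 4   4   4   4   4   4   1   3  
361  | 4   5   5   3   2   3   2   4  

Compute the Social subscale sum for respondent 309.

Respondent 309 raw: 4, 5, 1, 5, 2, 4, 4, 4.
Social items: 1, 2, 4, 5, 8.
Reverse-coded (reverse-coded value = 6 − response):
  item 1: 4
  item 2: 5
  item 4: 5
  item 5: 2
  item 8: 4
Sum = 4 + 5 + 5 + 2 + 4 = 20

20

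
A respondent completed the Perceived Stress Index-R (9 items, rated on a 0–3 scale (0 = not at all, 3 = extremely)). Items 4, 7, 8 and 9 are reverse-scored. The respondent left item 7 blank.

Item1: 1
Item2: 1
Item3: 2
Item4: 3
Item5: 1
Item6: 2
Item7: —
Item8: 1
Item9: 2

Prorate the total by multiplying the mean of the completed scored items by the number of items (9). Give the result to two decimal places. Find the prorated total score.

Reverse-coded (reverse-coded value = 3 − response):
  item 4: 3 − 3 = 0
  item 8: 3 − 1 = 2
  item 9: 3 − 2 = 1
Completed scored items (8 of 9): 1, 1, 2, 0, 1, 2, 2, 1; sum = 10.
Person mean = 10 / 8 ≈ 1.2500
Prorated total = (10 / 8) × 9 = 11.25 (to 2 dp)

11.25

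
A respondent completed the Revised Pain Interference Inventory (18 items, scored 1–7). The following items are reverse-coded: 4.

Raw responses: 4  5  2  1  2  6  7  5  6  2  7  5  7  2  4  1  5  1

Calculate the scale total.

Reverse-coded items use 8 − raw:
  item 4: 8 − 1 = 7
Scored responses: 4, 5, 2, 7, 2, 6, 7, 5, 6, 2, 7, 5, 7, 2, 4, 1, 5, 1
Total = 4 + 5 + 2 + 7 + 2 + 6 + 7 + 5 + 6 + 2 + 7 + 5 + 7 + 2 + 4 + 1 + 5 + 1 = 78

78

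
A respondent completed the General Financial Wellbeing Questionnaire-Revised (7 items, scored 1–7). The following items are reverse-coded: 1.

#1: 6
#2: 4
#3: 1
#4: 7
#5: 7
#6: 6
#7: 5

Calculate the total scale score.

32

Reverse-coded items use 8 − raw:
  item 1: 8 − 6 = 2
Scored items: 2, 4, 1, 7, 7, 6, 5
Total = 2 + 4 + 1 + 7 + 7 + 6 + 5 = 32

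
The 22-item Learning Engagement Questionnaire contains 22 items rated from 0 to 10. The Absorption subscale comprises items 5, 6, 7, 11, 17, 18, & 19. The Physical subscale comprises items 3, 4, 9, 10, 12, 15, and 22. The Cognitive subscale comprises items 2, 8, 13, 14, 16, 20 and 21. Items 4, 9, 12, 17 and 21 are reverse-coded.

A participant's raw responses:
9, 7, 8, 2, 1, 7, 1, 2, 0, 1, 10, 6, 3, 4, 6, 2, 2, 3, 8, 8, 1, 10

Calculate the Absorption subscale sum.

Absorption items: 5, 6, 7, 11, 17, 18, 19.
Of these, item 17 is reverse-coded; reverse-coded value = 10 − response.
  item 5: 1
  item 6: 7
  item 7: 1
  item 11: 10
  item 17: 10 − 2 = 8
  item 18: 3
  item 19: 8
Sum = 1 + 7 + 1 + 10 + 8 + 3 + 8 = 38

38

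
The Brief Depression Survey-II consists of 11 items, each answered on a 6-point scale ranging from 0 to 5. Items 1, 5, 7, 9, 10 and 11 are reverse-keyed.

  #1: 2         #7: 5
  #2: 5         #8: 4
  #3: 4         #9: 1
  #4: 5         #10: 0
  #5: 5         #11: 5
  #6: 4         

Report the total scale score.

34

Reverse-coded items (on a 0–5 scale, reversed = 5 − raw):
  item 1: 5 − 2 = 3
  item 5: 5 − 5 = 0
  item 7: 5 − 5 = 0
  item 9: 5 − 1 = 4
  item 10: 5 − 0 = 5
  item 11: 5 − 5 = 0
Scored items: 3, 5, 4, 5, 0, 4, 0, 4, 4, 5, 0
Total = 3 + 5 + 4 + 5 + 0 + 4 + 0 + 4 + 4 + 5 + 0 = 34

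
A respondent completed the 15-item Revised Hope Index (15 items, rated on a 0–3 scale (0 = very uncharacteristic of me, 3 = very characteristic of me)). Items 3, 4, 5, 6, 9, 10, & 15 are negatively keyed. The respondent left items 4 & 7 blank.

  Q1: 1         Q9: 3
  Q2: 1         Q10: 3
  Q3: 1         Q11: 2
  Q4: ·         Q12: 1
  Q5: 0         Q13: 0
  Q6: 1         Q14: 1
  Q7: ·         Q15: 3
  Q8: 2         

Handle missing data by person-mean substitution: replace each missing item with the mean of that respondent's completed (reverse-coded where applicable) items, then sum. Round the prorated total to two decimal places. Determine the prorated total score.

17.31

Reverse-coded (reverse-coded value = 3 − response):
  item 3: 3 − 1 = 2
  item 5: 3 − 0 = 3
  item 6: 3 − 1 = 2
  item 9: 3 − 3 = 0
  item 10: 3 − 3 = 0
  item 15: 3 − 3 = 0
Completed scored items (13 of 15): 1, 1, 2, 3, 2, 2, 0, 0, 2, 1, 0, 1, 0; sum = 15.
Person mean = 15 / 13 ≈ 1.1538
Prorated total = (15 / 13) × 15 = 17.31 (to 2 dp)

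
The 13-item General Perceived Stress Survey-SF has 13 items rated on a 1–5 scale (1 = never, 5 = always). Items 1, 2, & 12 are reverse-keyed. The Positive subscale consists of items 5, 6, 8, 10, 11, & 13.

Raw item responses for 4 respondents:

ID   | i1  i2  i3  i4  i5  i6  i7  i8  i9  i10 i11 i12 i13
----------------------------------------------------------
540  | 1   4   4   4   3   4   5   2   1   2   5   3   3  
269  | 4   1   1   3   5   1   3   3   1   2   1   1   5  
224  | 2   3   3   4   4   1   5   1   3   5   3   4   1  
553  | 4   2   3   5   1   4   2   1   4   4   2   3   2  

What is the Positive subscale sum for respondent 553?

14

Respondent 553 raw: 4, 2, 3, 5, 1, 4, 2, 1, 4, 4, 2, 3, 2.
Positive items: 5, 6, 8, 10, 11, 13.
Reverse-coded (reversed = (1+5) − raw = 6 − raw):
  item 5: 1
  item 6: 4
  item 8: 1
  item 10: 4
  item 11: 2
  item 13: 2
Sum = 1 + 4 + 1 + 4 + 2 + 2 = 14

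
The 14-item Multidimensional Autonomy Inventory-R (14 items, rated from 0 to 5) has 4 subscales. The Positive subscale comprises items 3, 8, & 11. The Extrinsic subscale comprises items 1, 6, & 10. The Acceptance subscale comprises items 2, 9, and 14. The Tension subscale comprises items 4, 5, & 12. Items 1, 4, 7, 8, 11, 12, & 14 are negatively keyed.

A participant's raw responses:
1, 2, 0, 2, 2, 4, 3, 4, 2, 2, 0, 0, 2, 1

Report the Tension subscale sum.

10

Tension items: 4, 5, 12.
Of these, items 4 and 12 are negatively keyed; reverse-coded value = 5 − response.
  item 4: 5 − 2 = 3
  item 5: 2
  item 12: 5 − 0 = 5
Sum = 3 + 2 + 5 = 10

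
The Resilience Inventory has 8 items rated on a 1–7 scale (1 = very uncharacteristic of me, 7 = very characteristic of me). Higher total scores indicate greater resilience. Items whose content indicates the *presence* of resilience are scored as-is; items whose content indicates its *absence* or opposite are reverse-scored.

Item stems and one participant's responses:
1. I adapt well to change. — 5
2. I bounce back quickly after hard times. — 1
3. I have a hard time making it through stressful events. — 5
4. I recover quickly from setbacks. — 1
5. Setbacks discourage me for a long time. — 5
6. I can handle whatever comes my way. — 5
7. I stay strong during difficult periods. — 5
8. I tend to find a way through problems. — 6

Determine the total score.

29

Items 3, 5 describe the absence/opposite of resilience → reverse-score.
reversed = (1+7) − raw = 8 − raw.
  item 1: 5
  item 2: 1
  item 3: 8 − 5 = 3
  item 4: 1
  item 5: 8 − 5 = 3
  item 6: 5
  item 7: 5
  item 8: 6
Total = 5 + 1 + 3 + 1 + 3 + 5 + 5 + 6 = 29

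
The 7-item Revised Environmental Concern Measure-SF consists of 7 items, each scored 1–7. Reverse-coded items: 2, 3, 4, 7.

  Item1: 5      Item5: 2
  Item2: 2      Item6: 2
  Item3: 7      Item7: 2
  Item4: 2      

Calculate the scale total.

28

Reverse-coded items (reversed = (1+7) − raw = 8 − raw):
  item 2: 8 − 2 = 6
  item 3: 8 − 7 = 1
  item 4: 8 − 2 = 6
  item 7: 8 − 2 = 6
Scored responses: 5, 6, 1, 6, 2, 2, 6
Total = 5 + 6 + 1 + 6 + 2 + 2 + 6 = 28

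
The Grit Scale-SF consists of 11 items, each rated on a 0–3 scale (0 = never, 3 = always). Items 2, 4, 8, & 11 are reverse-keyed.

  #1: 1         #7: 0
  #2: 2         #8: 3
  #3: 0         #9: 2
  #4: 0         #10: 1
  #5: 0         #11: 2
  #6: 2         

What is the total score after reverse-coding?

11

Reverse-keyed items use 3 − raw:
  item 2: 3 − 2 = 1
  item 4: 3 − 0 = 3
  item 8: 3 − 3 = 0
  item 11: 3 − 2 = 1
After reverse-coding: 1, 1, 0, 3, 0, 2, 0, 0, 2, 1, 1
Total = 1 + 1 + 0 + 3 + 0 + 2 + 0 + 0 + 2 + 1 + 1 = 11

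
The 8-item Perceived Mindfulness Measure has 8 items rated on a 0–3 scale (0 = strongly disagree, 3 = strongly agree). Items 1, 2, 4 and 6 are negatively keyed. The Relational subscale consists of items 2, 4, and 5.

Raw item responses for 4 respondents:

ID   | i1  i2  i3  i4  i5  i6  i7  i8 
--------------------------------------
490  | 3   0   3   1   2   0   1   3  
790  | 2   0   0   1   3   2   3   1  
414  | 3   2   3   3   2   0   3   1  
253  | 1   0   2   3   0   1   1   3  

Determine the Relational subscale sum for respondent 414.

Respondent 414 raw: 3, 2, 3, 3, 2, 0, 3, 1.
Relational items: 2, 4, 5.
Reverse-coded (reverse-coded value = 3 − response):
  item 2: 3 − 2 = 1
  item 4: 3 − 3 = 0
  item 5: 2
Sum = 1 + 0 + 2 = 3

3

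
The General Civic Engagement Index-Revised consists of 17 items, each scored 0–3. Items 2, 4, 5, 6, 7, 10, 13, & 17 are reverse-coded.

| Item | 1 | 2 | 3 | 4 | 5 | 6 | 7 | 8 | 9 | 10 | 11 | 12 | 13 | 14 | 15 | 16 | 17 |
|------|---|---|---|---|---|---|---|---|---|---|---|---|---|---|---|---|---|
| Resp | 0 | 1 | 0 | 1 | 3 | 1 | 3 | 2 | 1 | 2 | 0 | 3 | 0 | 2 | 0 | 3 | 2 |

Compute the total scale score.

22

Reverse-coded items (reversed = (0+3) − raw = 3 − raw):
  item 2: 3 − 1 = 2
  item 4: 3 − 1 = 2
  item 5: 3 − 3 = 0
  item 6: 3 − 1 = 2
  item 7: 3 − 3 = 0
  item 10: 3 − 2 = 1
  item 13: 3 − 0 = 3
  item 17: 3 − 2 = 1
Scored responses: 0, 2, 0, 2, 0, 2, 0, 2, 1, 1, 0, 3, 3, 2, 0, 3, 1
Total = 0 + 2 + 0 + 2 + 0 + 2 + 0 + 2 + 1 + 1 + 0 + 3 + 3 + 2 + 0 + 3 + 1 = 22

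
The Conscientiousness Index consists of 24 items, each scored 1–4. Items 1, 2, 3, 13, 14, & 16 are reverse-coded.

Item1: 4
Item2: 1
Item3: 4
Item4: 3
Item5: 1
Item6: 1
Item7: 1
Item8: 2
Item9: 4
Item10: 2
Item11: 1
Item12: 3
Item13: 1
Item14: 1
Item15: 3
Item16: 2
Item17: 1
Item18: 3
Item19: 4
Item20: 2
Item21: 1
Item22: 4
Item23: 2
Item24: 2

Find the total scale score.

57

Raw sum = 53. Reverse-coded items: 1, 2, 3, 13, 14, 16; their raw sum = 13.
Each reversal replaces raw with 5 − raw, changing the total by 5 − 2·raw per item.
Total = 53 + 6·5 − 2·13 = 53 + 30 − 26 = 57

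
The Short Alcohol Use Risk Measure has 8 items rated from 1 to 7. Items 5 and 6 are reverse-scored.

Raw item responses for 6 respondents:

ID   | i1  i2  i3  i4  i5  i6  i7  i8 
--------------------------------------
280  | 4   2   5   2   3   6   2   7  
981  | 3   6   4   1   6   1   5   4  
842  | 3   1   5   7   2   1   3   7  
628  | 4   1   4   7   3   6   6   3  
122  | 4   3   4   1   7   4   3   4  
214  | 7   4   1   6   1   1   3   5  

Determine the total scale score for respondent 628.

32

Respondent 628 raw: 4, 1, 4, 7, 3, 6, 6, 3.
Reverse-coded (reverse-coded value = 8 − response):
  item 1: 4
  item 2: 1
  item 3: 4
  item 4: 7
  item 5: 8 − 3 = 5
  item 6: 8 − 6 = 2
  item 7: 6
  item 8: 3
Sum = 4 + 1 + 4 + 7 + 5 + 2 + 6 + 3 = 32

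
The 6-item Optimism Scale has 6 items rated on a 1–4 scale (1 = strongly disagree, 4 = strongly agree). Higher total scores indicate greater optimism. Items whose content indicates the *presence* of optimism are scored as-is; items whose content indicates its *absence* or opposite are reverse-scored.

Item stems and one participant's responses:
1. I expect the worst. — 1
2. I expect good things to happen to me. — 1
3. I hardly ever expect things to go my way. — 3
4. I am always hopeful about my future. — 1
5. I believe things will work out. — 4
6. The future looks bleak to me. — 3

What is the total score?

14

Items 1, 3, 6 describe the absence/opposite of optimism → reverse-score.
reverse-coded value = 5 − response.
  item 1: 5 − 1 = 4
  item 2: 1
  item 3: 5 − 3 = 2
  item 4: 1
  item 5: 4
  item 6: 5 − 3 = 2
Total = 4 + 1 + 2 + 1 + 4 + 2 = 14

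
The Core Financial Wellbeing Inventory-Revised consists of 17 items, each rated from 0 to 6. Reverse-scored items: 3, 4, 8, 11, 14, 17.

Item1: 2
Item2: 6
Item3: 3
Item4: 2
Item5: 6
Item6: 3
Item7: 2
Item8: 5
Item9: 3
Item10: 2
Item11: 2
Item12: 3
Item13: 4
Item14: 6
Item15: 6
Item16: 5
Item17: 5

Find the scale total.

55

Reverse-scored items use 6 − raw:
  item 3: 6 − 3 = 3
  item 4: 6 − 2 = 4
  item 8: 6 − 5 = 1
  item 11: 6 − 2 = 4
  item 14: 6 − 6 = 0
  item 17: 6 − 5 = 1
Scored responses: 2, 6, 3, 4, 6, 3, 2, 1, 3, 2, 4, 3, 4, 0, 6, 5, 1
Total = 2 + 6 + 3 + 4 + 6 + 3 + 2 + 1 + 3 + 2 + 4 + 3 + 4 + 0 + 6 + 5 + 1 = 55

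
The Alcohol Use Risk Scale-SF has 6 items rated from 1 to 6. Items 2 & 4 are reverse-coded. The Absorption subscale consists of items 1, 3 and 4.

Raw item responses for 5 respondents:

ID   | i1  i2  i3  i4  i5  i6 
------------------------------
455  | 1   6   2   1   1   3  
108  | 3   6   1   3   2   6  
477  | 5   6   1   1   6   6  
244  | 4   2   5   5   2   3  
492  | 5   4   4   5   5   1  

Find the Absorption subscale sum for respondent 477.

12

Respondent 477 raw: 5, 6, 1, 1, 6, 6.
Absorption items: 1, 3, 4.
Reverse-coded (reversed = (1+6) − raw = 7 − raw):
  item 1: 5
  item 3: 1
  item 4: 7 − 1 = 6
Sum = 5 + 1 + 6 = 12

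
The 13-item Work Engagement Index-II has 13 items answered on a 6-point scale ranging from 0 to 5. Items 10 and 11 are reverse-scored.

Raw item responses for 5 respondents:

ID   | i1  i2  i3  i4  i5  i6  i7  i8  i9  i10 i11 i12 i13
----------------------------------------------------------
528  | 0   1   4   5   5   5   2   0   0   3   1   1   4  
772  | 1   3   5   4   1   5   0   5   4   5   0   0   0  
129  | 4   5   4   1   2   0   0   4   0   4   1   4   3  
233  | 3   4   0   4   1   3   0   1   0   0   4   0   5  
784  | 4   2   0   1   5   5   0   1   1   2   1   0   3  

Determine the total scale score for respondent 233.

Respondent 233 raw: 3, 4, 0, 4, 1, 3, 0, 1, 0, 0, 4, 0, 5.
Reverse-coded (reverse-coded value = 5 − response):
  item 1: 3
  item 2: 4
  item 3: 0
  item 4: 4
  item 5: 1
  item 6: 3
  item 7: 0
  item 8: 1
  item 9: 0
  item 10: 5 − 0 = 5
  item 11: 5 − 4 = 1
  item 12: 0
  item 13: 5
Sum = 3 + 4 + 0 + 4 + 1 + 3 + 0 + 1 + 0 + 5 + 1 + 0 + 5 = 27

27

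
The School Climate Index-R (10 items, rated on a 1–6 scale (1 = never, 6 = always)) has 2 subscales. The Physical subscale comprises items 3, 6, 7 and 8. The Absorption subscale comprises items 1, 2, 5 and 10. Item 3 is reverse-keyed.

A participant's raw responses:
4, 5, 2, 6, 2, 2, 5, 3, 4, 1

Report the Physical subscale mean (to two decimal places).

3.75

Physical items: 3, 6, 7, 8.
Of these, item 3 is reverse-keyed; on a 1–6 scale, reversed = 7 − raw.
  item 3: 7 − 2 = 5
  item 6: 2
  item 7: 5
  item 8: 3
Sum = 5 + 2 + 5 + 3 = 15
Mean = 15 / 4 = 3.75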